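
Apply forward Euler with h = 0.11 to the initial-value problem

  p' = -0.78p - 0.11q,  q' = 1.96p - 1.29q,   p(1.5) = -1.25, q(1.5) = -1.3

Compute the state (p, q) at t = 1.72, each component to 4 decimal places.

Euler on (p,q): p_{n+1} = p_n + h·p', q_{n+1} = q_n + h·q'.
1.500000: (-1.250000, -1.300000); f=(1.118000, -0.773000) → (-1.127020, -1.385030)
1.610000: (-1.127020, -1.385030); f=(1.031429, -0.422270) → (-1.013563, -1.431480)
(p(1.72), q(1.72)) ≈ (-1.0136, -1.4315)

-1.0136, -1.4315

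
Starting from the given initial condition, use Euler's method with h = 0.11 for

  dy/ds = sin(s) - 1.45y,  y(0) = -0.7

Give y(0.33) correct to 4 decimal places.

Euler: y_{n+1} = y_n + h·f(s_n, y_n).
s=0.000000, y=-0.700000: f=1.015000 → y ← -0.700000 + 0.11·1.015000 = -0.588350
s=0.110000, y=-0.588350: f=0.962886 → y ← -0.588350 + 0.11·0.962886 = -0.482433
s=0.220000, y=-0.482433: f=0.917757 → y ← -0.482433 + 0.11·0.917757 = -0.381479
y(0.33) ≈ -0.3815

-0.3815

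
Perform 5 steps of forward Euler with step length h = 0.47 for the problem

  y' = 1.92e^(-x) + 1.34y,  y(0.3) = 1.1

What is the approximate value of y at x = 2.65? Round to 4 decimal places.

Euler: y_{n+1} = y_n + h·f(x_n, y_n).
x=0.300000, y=1.100000: f=2.896371 → y ← 1.100000 + 0.47·2.896371 = 2.461294
x=0.770000, y=2.461294: f=4.187120 → y ← 2.461294 + 0.47·4.187120 = 4.429241
x=1.240000, y=4.429241: f=6.490800 → y ← 4.429241 + 0.47·6.490800 = 7.479917
x=1.710000, y=7.479917: f=10.370351 → y ← 7.479917 + 0.47·10.370351 = 12.353981
x=2.180000, y=12.353981: f=16.771375 → y ← 12.353981 + 0.47·16.771375 = 20.236527
y(2.65) ≈ 20.2365

20.2365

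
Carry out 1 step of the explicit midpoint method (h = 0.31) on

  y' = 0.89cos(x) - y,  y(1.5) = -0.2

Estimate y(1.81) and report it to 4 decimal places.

Midpoint: k1 = f(x_n, y_n); k2 = f(x_n + h/2, y_n + (h/2)·k1); y_{n+1} = y_n + h·k2.
x=1.500000, y=-0.200000:
  k1 = f(1.500000, -0.200000) = 0.262956
  k2 = f(1.655000, -0.159242) = 0.084389
  y ← -0.200000 + 0.31·0.084389 = -0.173839
y(1.81) ≈ -0.1738

-0.1738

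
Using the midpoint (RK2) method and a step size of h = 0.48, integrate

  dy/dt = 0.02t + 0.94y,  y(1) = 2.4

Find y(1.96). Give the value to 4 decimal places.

Midpoint: k1 = f(t_n, y_n); k2 = f(t_n + h/2, y_n + (h/2)·k1); y_{n+1} = y_n + h·k2.
t=1.000000, y=2.400000:
  k1 = f(1.000000, 2.400000) = 2.276000
  k2 = f(1.240000, 2.946240) = 2.794266
  y ← 2.400000 + 0.48·2.794266 = 3.741247
t=1.480000, y=3.741247:
  k1 = f(1.480000, 3.741247) = 3.546373
  k2 = f(1.720000, 4.592377) = 4.351234
  y ← 3.741247 + 0.48·4.351234 = 5.829840
y(1.96) ≈ 5.8298

5.8298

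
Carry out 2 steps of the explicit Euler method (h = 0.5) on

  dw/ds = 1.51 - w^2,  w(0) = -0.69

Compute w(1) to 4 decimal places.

Euler: w_{n+1} = w_n + h·f(s_n, w_n).
s=0.000000, w=-0.690000: f=1.033900 → w ← -0.690000 + 0.5·1.033900 = -0.173050
s=0.500000, w=-0.173050: f=1.480054 → w ← -0.173050 + 0.5·1.480054 = 0.566977
w(1) ≈ 0.5670

0.5670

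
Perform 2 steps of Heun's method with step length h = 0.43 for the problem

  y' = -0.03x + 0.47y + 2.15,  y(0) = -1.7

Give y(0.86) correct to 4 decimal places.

-0.2907

Heun: k1 = f(x_n, y_n); k2 = f(x_n + h, y_n + h·k1); y_{n+1} = y_n + (h/2)·(k1 + k2).
x=0.000000, y=-1.700000:
  k1 = f(0.000000, -1.700000) = 1.351000
  k2 = f(0.430000, -1.119070) = 1.611137
  y ← -1.700000 + (0.43/2)·(1.351000 + 1.611137) = -1.063141
x=0.430000, y=-1.063141:
  k1 = f(0.430000, -1.063141) = 1.637424
  k2 = f(0.860000, -0.359048) = 1.955447
  y ← -1.063141 + (0.43/2)·(1.637424 + 1.955447) = -0.290673
y(0.86) ≈ -0.2907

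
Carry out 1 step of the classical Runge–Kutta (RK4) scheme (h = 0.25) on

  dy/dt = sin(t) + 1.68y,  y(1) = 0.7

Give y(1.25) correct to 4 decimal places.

RK4: k1 = f(t_n, y_n); k2 = f(t_n + h/2, y_n + (h/2)·k1); k3 = f(t_n + h/2, y_n + (h/2)·k2); k4 = f(t_n + h, y_n + h·k3); y_{n+1} = y_n + (h/6)·(k1 + 2k2 + 2k3 + k4).
t=1.000000, y=0.700000:
  k1 = f(1.000000, 0.700000) = 2.017471
  k2 = f(1.125000, 0.952184) = 2.501937
  k3 = f(1.125000, 1.012742) = 2.603674
  k4 = f(1.250000, 1.350919) = 3.218528
  y ← 0.700000 + (0.25/6)·(k1 + 2k2 + 2k3 + k4) = 1.343634
y(1.25) ≈ 1.3436

1.3436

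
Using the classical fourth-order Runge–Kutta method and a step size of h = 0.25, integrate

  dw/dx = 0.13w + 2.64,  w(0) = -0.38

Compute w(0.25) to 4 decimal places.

0.2783

RK4: k1 = f(x_n, w_n); k2 = f(x_n + h/2, w_n + (h/2)·k1); k3 = f(x_n + h/2, w_n + (h/2)·k2); k4 = f(x_n + h, w_n + h·k3); w_{n+1} = w_n + (h/6)·(k1 + 2k2 + 2k3 + k4).
x=0.000000, w=-0.380000:
  k1 = f(0.000000, -0.380000) = 2.590600
  k2 = f(0.125000, -0.056175) = 2.632697
  k3 = f(0.125000, -0.050913) = 2.633381
  k4 = f(0.250000, 0.278345) = 2.676185
  w ← -0.380000 + (0.25/6)·(k1 + 2k2 + 2k3 + k4) = 0.278289
w(0.25) ≈ 0.2783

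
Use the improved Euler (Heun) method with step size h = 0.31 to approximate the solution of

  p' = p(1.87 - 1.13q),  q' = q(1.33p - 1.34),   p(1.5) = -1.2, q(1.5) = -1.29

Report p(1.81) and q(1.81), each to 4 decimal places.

Heun on (p,q): k1 = f(s_n, state_n); k2 = f(s_n + h, state_n + h·k1); state_{n+1} = state_n + (h/2)·(k1 + k2).
1.500000: (-1.200000, -1.290000)
  k1 = (-3.993240, 3.787440)
  predictor → (-2.437904, -0.115894)
  k2 = (-4.878149, 0.531072)
  → (-2.575065, -0.620631)
(p(1.81), q(1.81)) ≈ (-2.5751, -0.6206)

-2.5751, -0.6206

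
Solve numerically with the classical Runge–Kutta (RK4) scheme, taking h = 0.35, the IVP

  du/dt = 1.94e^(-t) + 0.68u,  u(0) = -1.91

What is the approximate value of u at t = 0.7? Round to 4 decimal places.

-1.7890

RK4: k1 = f(t_n, u_n); k2 = f(t_n + h/2, u_n + (h/2)·k1); k3 = f(t_n + h/2, u_n + (h/2)·k2); k4 = f(t_n + h, u_n + h·k3); u_{n+1} = u_n + (h/6)·(k1 + 2k2 + 2k3 + k4).
t=0.000000, u=-1.910000:
  k1 = f(0.000000, -1.910000) = 0.641200
  k2 = f(0.175000, -1.797790) = 0.406049
  k3 = f(0.175000, -1.838941) = 0.378067
  k4 = f(0.350000, -1.777677) = 0.158275
  u ← -1.910000 + (0.35/6)·(k1 + 2k2 + 2k3 + k4) = -1.771884
t=0.350000, u=-1.771884:
  k1 = f(0.350000, -1.771884) = 0.162214
  k2 = f(0.525000, -1.743496) = -0.037960
  k3 = f(0.525000, -1.778527) = -0.061781
  k4 = f(0.700000, -1.793507) = -0.256209
  u ← -1.771884 + (0.35/6)·(k1 + 2k2 + 2k3 + k4) = -1.789003
u(0.7) ≈ -1.7890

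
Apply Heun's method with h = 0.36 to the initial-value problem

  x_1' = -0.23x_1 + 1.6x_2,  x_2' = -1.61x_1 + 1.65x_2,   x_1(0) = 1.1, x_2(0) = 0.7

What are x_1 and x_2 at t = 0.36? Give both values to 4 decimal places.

1.3353, 0.3219

Heun on (x_1,x_2): k1 = f(t_n, state_n); k2 = f(t_n + h, state_n + h·k1); state_{n+1} = state_n + (h/2)·(k1 + k2).
0.000000: (1.100000, 0.700000)
  k1 = (0.867000, -0.616000)
  predictor → (1.412120, 0.478240)
  k2 = (0.440396, -1.484417)
  → (1.335331, 0.321925)
(x_1(0.36), x_2(0.36)) ≈ (1.3353, 0.3219)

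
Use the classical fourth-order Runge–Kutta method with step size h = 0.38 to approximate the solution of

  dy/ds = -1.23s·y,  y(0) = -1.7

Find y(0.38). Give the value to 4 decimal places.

-1.5555

RK4: k1 = f(s_n, y_n); k2 = f(s_n + h/2, y_n + (h/2)·k1); k3 = f(s_n + h/2, y_n + (h/2)·k2); k4 = f(s_n + h, y_n + h·k3); y_{n+1} = y_n + (h/6)·(k1 + 2k2 + 2k3 + k4).
s=0.000000, y=-1.700000:
  k1 = f(0.000000, -1.700000) = 0.000000
  k2 = f(0.190000, -1.700000) = 0.397290
  k3 = f(0.190000, -1.624515) = 0.379649
  k4 = f(0.380000, -1.555733) = 0.727150
  y ← -1.700000 + (0.38/6)·(k1 + 2k2 + 2k3 + k4) = -1.555535
y(0.38) ≈ -1.5555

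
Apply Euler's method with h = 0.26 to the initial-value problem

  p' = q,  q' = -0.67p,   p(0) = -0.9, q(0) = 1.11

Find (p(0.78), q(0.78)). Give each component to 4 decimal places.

Euler on (p,q): p_{n+1} = p_n + h·p', q_{n+1} = q_n + h·q'.
0.000000: (-0.900000, 1.110000); f=(1.110000, 0.603000) → (-0.611400, 1.266780)
0.260000: (-0.611400, 1.266780); f=(1.266780, 0.409638) → (-0.282037, 1.373286)
0.520000: (-0.282037, 1.373286); f=(1.373286, 0.188965) → (0.075017, 1.422417)
(p(0.78), q(0.78)) ≈ (0.0750, 1.4224)

0.0750, 1.4224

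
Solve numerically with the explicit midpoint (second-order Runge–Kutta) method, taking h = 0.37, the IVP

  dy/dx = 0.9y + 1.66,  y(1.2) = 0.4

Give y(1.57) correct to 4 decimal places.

1.2718

Midpoint: k1 = f(x_n, y_n); k2 = f(x_n + h/2, y_n + (h/2)·k1); y_{n+1} = y_n + h·k2.
x=1.200000, y=0.400000:
  k1 = f(1.200000, 0.400000) = 2.020000
  k2 = f(1.385000, 0.773700) = 2.356330
  y ← 0.400000 + 0.37·2.356330 = 1.271842
y(1.57) ≈ 1.2718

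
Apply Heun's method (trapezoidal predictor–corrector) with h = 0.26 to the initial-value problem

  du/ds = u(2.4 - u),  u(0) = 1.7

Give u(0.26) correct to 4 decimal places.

1.9567

Heun: k1 = f(s_n, u_n); k2 = f(s_n + h, u_n + h·k1); u_{n+1} = u_n + (h/2)·(k1 + k2).
s=0.000000, u=1.700000:
  k1 = f(0.000000, 1.700000) = 1.190000
  k2 = f(0.260000, 2.009400) = 0.784872
  u ← 1.700000 + (0.26/2)·(1.190000 + 0.784872) = 1.956733
u(0.26) ≈ 1.9567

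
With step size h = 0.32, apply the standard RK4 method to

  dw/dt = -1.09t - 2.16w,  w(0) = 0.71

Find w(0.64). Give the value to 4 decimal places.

0.0308

RK4: k1 = f(t_n, w_n); k2 = f(t_n + h/2, w_n + (h/2)·k1); k3 = f(t_n + h/2, w_n + (h/2)·k2); k4 = f(t_n + h, w_n + h·k3); w_{n+1} = w_n + (h/6)·(k1 + 2k2 + 2k3 + k4).
t=0.000000, w=0.710000:
  k1 = f(0.000000, 0.710000) = -1.533600
  k2 = f(0.160000, 0.464624) = -1.177988
  k3 = f(0.160000, 0.521522) = -1.300887
  k4 = f(0.320000, 0.293716) = -0.983227
  w ← 0.710000 + (0.32/6)·(k1 + 2k2 + 2k3 + k4) = 0.311356
t=0.320000, w=0.311356:
  k1 = f(0.320000, 0.311356) = -1.021329
  k2 = f(0.480000, 0.147943) = -0.842758
  k3 = f(0.480000, 0.176515) = -0.904472
  k4 = f(0.640000, 0.021925) = -0.744958
  w ← 0.311356 + (0.32/6)·(k1 + 2k2 + 2k3 + k4) = 0.030783
w(0.64) ≈ 0.0308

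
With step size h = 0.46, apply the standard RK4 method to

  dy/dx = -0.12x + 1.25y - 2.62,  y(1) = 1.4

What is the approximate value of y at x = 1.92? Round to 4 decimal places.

-0.3849

RK4: k1 = f(x_n, y_n); k2 = f(x_n + h/2, y_n + (h/2)·k1); k3 = f(x_n + h/2, y_n + (h/2)·k2); k4 = f(x_n + h, y_n + h·k3); y_{n+1} = y_n + (h/6)·(k1 + 2k2 + 2k3 + k4).
x=1.000000, y=1.400000:
  k1 = f(1.000000, 1.400000) = -0.990000
  k2 = f(1.230000, 1.172300) = -1.302225
  k3 = f(1.230000, 1.100488) = -1.391990
  k4 = f(1.460000, 0.759685) = -1.845594
  y ← 1.400000 + (0.46/6)·(k1 + 2k2 + 2k3 + k4) = 0.769492
x=1.460000, y=0.769492:
  k1 = f(1.460000, 0.769492) = -1.833336
  k2 = f(1.690000, 0.347824) = -2.388020
  k3 = f(1.690000, 0.220247) = -2.547491
  k4 = f(1.920000, -0.402354) = -3.353343
  y ← 0.769492 + (0.46/6)·(k1 + 2k2 + 2k3 + k4) = -0.384932
y(1.92) ≈ -0.3849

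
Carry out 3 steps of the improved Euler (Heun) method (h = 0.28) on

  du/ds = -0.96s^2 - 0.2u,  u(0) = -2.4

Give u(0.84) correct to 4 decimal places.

-2.2223

Heun: k1 = f(s_n, u_n); k2 = f(s_n + h, u_n + h·k1); u_{n+1} = u_n + (h/2)·(k1 + k2).
s=0.000000, u=-2.400000:
  k1 = f(0.000000, -2.400000) = 0.480000
  k2 = f(0.280000, -2.265600) = 0.377856
  u ← -2.400000 + (0.28/2)·(0.480000 + 0.377856) = -2.279900
s=0.280000, u=-2.279900:
  k1 = f(0.280000, -2.279900) = 0.380716
  k2 = f(0.560000, -2.173300) = 0.133604
  u ← -2.279900 + (0.28/2)·(0.380716 + 0.133604) = -2.207895
s=0.560000, u=-2.207895:
  k1 = f(0.560000, -2.207895) = 0.140523
  k2 = f(0.840000, -2.168549) = -0.243666
  u ← -2.207895 + (0.28/2)·(0.140523 + (-0.243666)) = -2.222335
u(0.84) ≈ -2.2223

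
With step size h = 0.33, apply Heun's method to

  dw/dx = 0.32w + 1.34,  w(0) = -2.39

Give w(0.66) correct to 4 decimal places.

-1.9681

Heun: k1 = f(x_n, w_n); k2 = f(x_n + h, w_n + h·k1); w_{n+1} = w_n + (h/2)·(k1 + k2).
x=0.000000, w=-2.390000:
  k1 = f(0.000000, -2.390000) = 0.575200
  k2 = f(0.330000, -2.200184) = 0.635941
  w ← -2.390000 + (0.33/2)·(0.575200 + 0.635941) = -2.190162
x=0.330000, w=-2.190162:
  k1 = f(0.330000, -2.190162) = 0.639148
  k2 = f(0.660000, -1.979243) = 0.706642
  w ← -2.190162 + (0.33/2)·(0.639148 + 0.706642) = -1.968106
w(0.66) ≈ -1.9681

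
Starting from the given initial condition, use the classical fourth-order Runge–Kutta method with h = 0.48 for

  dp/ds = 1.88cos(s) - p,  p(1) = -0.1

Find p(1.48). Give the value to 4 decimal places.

RK4: k1 = f(s_n, p_n); k2 = f(s_n + h/2, p_n + (h/2)·k1); k3 = f(s_n + h/2, p_n + (h/2)·k2); k4 = f(s_n + h, p_n + h·k3); p_{n+1} = p_n + (h/6)·(k1 + 2k2 + 2k3 + k4).
s=1.000000, p=-0.100000:
  k1 = f(1.000000, -0.100000) = 1.115768
  k2 = f(1.240000, 0.167784) = 0.442833
  k3 = f(1.240000, 0.006280) = 0.604337
  k4 = f(1.480000, 0.190082) = -0.019619
  p ← -0.100000 + (0.48/6)·(k1 + 2k2 + 2k3 + k4) = 0.155239
p(1.48) ≈ 0.1552

0.1552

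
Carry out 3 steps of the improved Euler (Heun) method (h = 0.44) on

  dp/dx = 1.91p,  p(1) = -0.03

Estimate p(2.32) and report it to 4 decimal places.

-0.3166

Heun: k1 = f(x_n, p_n); k2 = f(x_n + h, p_n + h·k1); p_{n+1} = p_n + (h/2)·(k1 + k2).
x=1.000000, p=-0.030000:
  k1 = f(1.000000, -0.030000) = -0.057300
  k2 = f(1.440000, -0.055212) = -0.105455
  p ← -0.030000 + (0.44/2)·(-0.057300 + (-0.105455)) = -0.065806
x=1.440000, p=-0.065806:
  k1 = f(1.440000, -0.065806) = -0.125690
  k2 = f(1.880000, -0.121110) = -0.231319
  p ← -0.065806 + (0.44/2)·(-0.125690 + (-0.231319)) = -0.144348
x=1.880000, p=-0.144348:
  k1 = f(1.880000, -0.144348) = -0.275705
  k2 = f(2.320000, -0.265658) = -0.507407
  p ← -0.144348 + (0.44/2)·(-0.275705 + (-0.507407)) = -0.316633
p(2.32) ≈ -0.3166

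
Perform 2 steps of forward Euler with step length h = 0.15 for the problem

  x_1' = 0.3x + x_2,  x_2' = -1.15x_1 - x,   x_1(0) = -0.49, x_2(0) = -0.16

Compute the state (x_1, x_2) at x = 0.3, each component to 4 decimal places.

-0.5186, -0.0093

Euler on (x_1,x_2): x_1_{n+1} = x_1_n + h·x_1', x_2_{n+1} = x_2_n + h·x_2'.
0.000000: (-0.490000, -0.160000); f=(-0.160000, 0.563500) → (-0.514000, -0.075475)
0.150000: (-0.514000, -0.075475); f=(-0.030475, 0.441100) → (-0.518571, -0.009310)
(x_1(0.3), x_2(0.3)) ≈ (-0.5186, -0.0093)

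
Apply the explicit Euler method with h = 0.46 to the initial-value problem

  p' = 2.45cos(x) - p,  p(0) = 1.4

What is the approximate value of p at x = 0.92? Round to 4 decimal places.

2.0267

Euler: p_{n+1} = p_n + h·f(x_n, p_n).
x=0.000000, p=1.400000: f=1.050000 → p ← 1.400000 + 0.46·1.050000 = 1.883000
x=0.460000, p=1.883000: f=0.312329 → p ← 1.883000 + 0.46·0.312329 = 2.026671
p(0.92) ≈ 2.0267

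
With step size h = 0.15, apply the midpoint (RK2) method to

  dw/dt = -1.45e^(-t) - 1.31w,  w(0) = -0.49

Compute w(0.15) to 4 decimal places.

-0.5836

Midpoint: k1 = f(t_n, w_n); k2 = f(t_n + h/2, w_n + (h/2)·k1); w_{n+1} = w_n + h·k2.
t=0.000000, w=-0.490000:
  k1 = f(0.000000, -0.490000) = -0.808100
  k2 = f(0.075000, -0.550608) = -0.623932
  w ← -0.490000 + 0.15·(-0.623932) = -0.583590
w(0.15) ≈ -0.5836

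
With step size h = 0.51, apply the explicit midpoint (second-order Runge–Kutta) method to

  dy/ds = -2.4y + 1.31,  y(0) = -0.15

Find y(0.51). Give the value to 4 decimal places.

0.1805

Midpoint: k1 = f(s_n, y_n); k2 = f(s_n + h/2, y_n + (h/2)·k1); y_{n+1} = y_n + h·k2.
s=0.000000, y=-0.150000:
  k1 = f(0.000000, -0.150000) = 1.670000
  k2 = f(0.255000, 0.275850) = 0.647960
  y ← -0.150000 + 0.51·0.647960 = 0.180460
y(0.51) ≈ 0.1805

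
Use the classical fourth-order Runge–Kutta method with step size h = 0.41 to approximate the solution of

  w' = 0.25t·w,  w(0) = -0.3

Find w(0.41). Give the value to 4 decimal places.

-0.3064

RK4: k1 = f(t_n, w_n); k2 = f(t_n + h/2, w_n + (h/2)·k1); k3 = f(t_n + h/2, w_n + (h/2)·k2); k4 = f(t_n + h, w_n + h·k3); w_{n+1} = w_n + (h/6)·(k1 + 2k2 + 2k3 + k4).
t=0.000000, w=-0.300000:
  k1 = f(0.000000, -0.300000) = 0.000000
  k2 = f(0.205000, -0.300000) = -0.015375
  k3 = f(0.205000, -0.303152) = -0.015537
  k4 = f(0.410000, -0.306370) = -0.031403
  w ← -0.300000 + (0.41/6)·(k1 + 2k2 + 2k3 + k4) = -0.306370
w(0.41) ≈ -0.3064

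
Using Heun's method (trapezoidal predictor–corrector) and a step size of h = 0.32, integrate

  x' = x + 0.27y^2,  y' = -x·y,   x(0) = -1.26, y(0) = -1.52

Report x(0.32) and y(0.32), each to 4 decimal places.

Heun on (x,y): k1 = f(s_n, state_n); k2 = f(s_n + h, state_n + h·k1); state_{n+1} = state_n + (h/2)·(k1 + k2).
0.000000: (-1.260000, -1.520000)
  k1 = (-0.636192, -1.915200)
  predictor → (-1.463581, -2.132864)
  k2 = (-0.235322, -3.121620)
  → (-1.399442, -2.325891)
(x(0.32), y(0.32)) ≈ (-1.3994, -2.3259)

-1.3994, -2.3259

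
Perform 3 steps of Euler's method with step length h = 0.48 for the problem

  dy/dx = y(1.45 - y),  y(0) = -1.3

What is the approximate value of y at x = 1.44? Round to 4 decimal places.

Euler: y_{n+1} = y_n + h·f(x_n, y_n).
x=0.000000, y=-1.300000: f=-3.575000 → y ← -1.300000 + 0.48·(-3.575000) = -3.016000
x=0.480000, y=-3.016000: f=-13.469456 → y ← -3.016000 + 0.48·(-13.469456) = -9.481339
x=0.960000, y=-9.481339: f=-103.643728 → y ← -9.481339 + 0.48·(-103.643728) = -59.230328
y(1.44) ≈ -59.2303

-59.2303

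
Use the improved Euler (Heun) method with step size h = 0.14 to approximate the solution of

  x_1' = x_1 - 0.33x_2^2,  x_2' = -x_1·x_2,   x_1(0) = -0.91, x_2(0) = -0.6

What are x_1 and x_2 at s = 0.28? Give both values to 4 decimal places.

-1.2530, -0.8080

Heun on (x_1,x_2): k1 = f(s_n, state_n); k2 = f(s_n + h, state_n + h·k1); state_{n+1} = state_n + (h/2)·(k1 + k2).
0.000000: (-0.910000, -0.600000)
  k1 = (-1.028800, -0.546000)
  predictor → (-1.054032, -0.676440)
  k2 = (-1.205030, -0.712989)
  → (-1.066368, -0.688129)
0.140000: (-1.066368, -0.688129)
  k1 = (-1.222630, -0.733799)
  predictor → (-1.237536, -0.790861)
  k2 = (-1.443939, -0.978719)
  → (-1.253028, -0.808006)
(x_1(0.28), x_2(0.28)) ≈ (-1.2530, -0.8080)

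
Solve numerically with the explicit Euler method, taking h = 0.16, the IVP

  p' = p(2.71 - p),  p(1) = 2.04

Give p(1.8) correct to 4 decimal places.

2.6488

Euler: p_{n+1} = p_n + h·f(t_n, p_n).
t=1.000000, p=2.040000: f=1.366800 → p ← 2.040000 + 0.16·1.366800 = 2.258688
t=1.160000, p=2.258688: f=1.019373 → p ← 2.258688 + 0.16·1.019373 = 2.421788
t=1.320000, p=2.421788: f=0.697989 → p ← 2.421788 + 0.16·0.697989 = 2.533466
t=1.480000, p=2.533466: f=0.447243 → p ← 2.533466 + 0.16·0.447243 = 2.605025
t=1.640000, p=2.605025: f=0.273463 → p ← 2.605025 + 0.16·0.273463 = 2.648779
p(1.8) ≈ 2.6488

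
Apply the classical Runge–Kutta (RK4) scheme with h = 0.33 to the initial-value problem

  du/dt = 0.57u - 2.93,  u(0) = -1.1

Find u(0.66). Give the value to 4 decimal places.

RK4: k1 = f(t_n, u_n); k2 = f(t_n + h/2, u_n + (h/2)·k1); k3 = f(t_n + h/2, u_n + (h/2)·k2); k4 = f(t_n + h, u_n + h·k3); u_{n+1} = u_n + (h/6)·(k1 + 2k2 + 2k3 + k4).
t=0.000000, u=-1.100000:
  k1 = f(0.000000, -1.100000) = -3.557000
  k2 = f(0.165000, -1.686905) = -3.891536
  k3 = f(0.165000, -1.742103) = -3.922999
  k4 = f(0.330000, -2.394590) = -4.294916
  u ← -1.100000 + (0.33/6)·(k1 + 2k2 + 2k3 + k4) = -2.391454
t=0.330000, u=-2.391454:
  k1 = f(0.330000, -2.391454) = -4.293129
  k2 = f(0.495000, -3.099820) = -4.696898
  k3 = f(0.495000, -3.166442) = -4.734872
  k4 = f(0.660000, -3.953962) = -5.183758
  u ← -2.391454 + (0.33/6)·(k1 + 2k2 + 2k3 + k4) = -3.950178
u(0.66) ≈ -3.9502

-3.9502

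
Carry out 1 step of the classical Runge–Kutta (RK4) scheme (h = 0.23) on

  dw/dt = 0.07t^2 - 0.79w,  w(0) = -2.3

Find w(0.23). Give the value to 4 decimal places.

RK4: k1 = f(t_n, w_n); k2 = f(t_n + h/2, w_n + (h/2)·k1); k3 = f(t_n + h/2, w_n + (h/2)·k2); k4 = f(t_n + h, w_n + h·k3); w_{n+1} = w_n + (h/6)·(k1 + 2k2 + 2k3 + k4).
t=0.000000, w=-2.300000:
  k1 = f(0.000000, -2.300000) = 1.817000
  k2 = f(0.115000, -2.091045) = 1.652851
  k3 = f(0.115000, -2.109922) = 1.667764
  k4 = f(0.230000, -1.916414) = 1.517670
  w ← -2.300000 + (0.23/6)·(k1 + 2k2 + 2k3 + k4) = -1.917590
w(0.23) ≈ -1.9176

-1.9176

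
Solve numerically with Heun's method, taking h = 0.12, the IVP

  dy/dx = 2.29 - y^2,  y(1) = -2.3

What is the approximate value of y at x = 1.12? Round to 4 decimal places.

-2.7671

Heun: k1 = f(x_n, y_n); k2 = f(x_n + h, y_n + h·k1); y_{n+1} = y_n + (h/2)·(k1 + k2).
x=1.000000, y=-2.300000:
  k1 = f(1.000000, -2.300000) = -3.000000
  k2 = f(1.120000, -2.660000) = -4.785600
  y ← -2.300000 + (0.12/2)·(-3.000000 + (-4.785600)) = -2.767136
y(1.12) ≈ -2.7671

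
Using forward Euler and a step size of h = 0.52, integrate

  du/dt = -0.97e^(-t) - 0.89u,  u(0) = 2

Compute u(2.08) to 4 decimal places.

-0.1999

Euler: u_{n+1} = u_n + h·f(t_n, u_n).
t=0.000000, u=2.000000: f=-2.750000 → u ← 2.000000 + 0.52·(-2.750000) = 0.570000
t=0.520000, u=0.570000: f=-1.083985 → u ← 0.570000 + 0.52·(-1.083985) = 0.006328
t=1.040000, u=0.006328: f=-0.348483 → u ← 0.006328 + 0.52·(-0.348483) = -0.174883
t=1.560000, u=-0.174883: f=-0.048186 → u ← -0.174883 + 0.52·(-0.048186) = -0.199940
u(2.08) ≈ -0.1999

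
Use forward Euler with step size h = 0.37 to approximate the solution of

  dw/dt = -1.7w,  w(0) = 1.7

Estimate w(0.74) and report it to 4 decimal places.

0.2340

Euler: w_{n+1} = w_n + h·f(t_n, w_n).
t=0.000000, w=1.700000: f=-2.890000 → w ← 1.700000 + 0.37·(-2.890000) = 0.630700
t=0.370000, w=0.630700: f=-1.072190 → w ← 0.630700 + 0.37·(-1.072190) = 0.233990
w(0.74) ≈ 0.2340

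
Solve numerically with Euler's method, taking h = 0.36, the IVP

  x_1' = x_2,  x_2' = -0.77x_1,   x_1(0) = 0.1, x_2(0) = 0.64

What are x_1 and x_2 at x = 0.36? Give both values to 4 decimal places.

Euler on (x_1,x_2): x_1_{n+1} = x_1_n + h·x_1', x_2_{n+1} = x_2_n + h·x_2'.
0.000000: (0.100000, 0.640000); f=(0.640000, -0.077000) → (0.330400, 0.612280)
(x_1(0.36), x_2(0.36)) ≈ (0.3304, 0.6123)

0.3304, 0.6123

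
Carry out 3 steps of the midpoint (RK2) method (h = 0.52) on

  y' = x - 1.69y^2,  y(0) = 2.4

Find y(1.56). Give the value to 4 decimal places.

3.3295

Midpoint: k1 = f(x_n, y_n); k2 = f(x_n + h/2, y_n + (h/2)·k1); y_{n+1} = y_n + h·k2.
x=0.000000, y=2.400000:
  k1 = f(0.000000, 2.400000) = -9.734400
  k2 = f(0.260000, -0.130944) = 0.231023
  y ← 2.400000 + 0.52·0.231023 = 2.520132
x=0.520000, y=2.520132:
  k1 = f(0.520000, 2.520132) = -10.213299
  k2 = f(0.780000, -0.135326) = 0.749051
  y ← 2.520132 + 0.52·0.749051 = 2.909638
x=1.040000, y=2.909638:
  k1 = f(1.040000, 2.909638) = -13.267531
  k2 = f(1.300000, -0.539920) = 0.807342
  y ← 2.909638 + 0.52·0.807342 = 3.329456
y(1.56) ≈ 3.3295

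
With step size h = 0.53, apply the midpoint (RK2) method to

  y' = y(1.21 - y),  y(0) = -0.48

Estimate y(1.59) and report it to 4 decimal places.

-74.6422

Midpoint: k1 = f(x_n, y_n); k2 = f(x_n + h/2, y_n + (h/2)·k1); y_{n+1} = y_n + h·k2.
x=0.000000, y=-0.480000:
  k1 = f(0.000000, -0.480000) = -0.811200
  k2 = f(0.265000, -0.694968) = -1.323892
  y ← -0.480000 + 0.53·(-1.323892) = -1.181663
x=0.530000, y=-1.181663:
  k1 = f(0.530000, -1.181663) = -2.826138
  k2 = f(0.795000, -1.930589) = -6.063188
  y ← -1.181663 + 0.53·(-6.063188) = -4.395152
x=1.060000, y=-4.395152:
  k1 = f(1.060000, -4.395152) = -24.635500
  k2 = f(1.325000, -10.923560) = -132.541667
  y ← -4.395152 + 0.53·(-132.541667) = -74.642236
y(1.59) ≈ -74.6422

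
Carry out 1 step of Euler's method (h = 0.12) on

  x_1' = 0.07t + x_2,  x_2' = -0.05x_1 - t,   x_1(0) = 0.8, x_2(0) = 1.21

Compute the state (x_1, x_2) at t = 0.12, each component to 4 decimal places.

0.9452, 1.2052

Euler on (x_1,x_2): x_1_{n+1} = x_1_n + h·x_1', x_2_{n+1} = x_2_n + h·x_2'.
0.000000: (0.800000, 1.210000); f=(1.210000, -0.040000) → (0.945200, 1.205200)
(x_1(0.12), x_2(0.12)) ≈ (0.9452, 1.2052)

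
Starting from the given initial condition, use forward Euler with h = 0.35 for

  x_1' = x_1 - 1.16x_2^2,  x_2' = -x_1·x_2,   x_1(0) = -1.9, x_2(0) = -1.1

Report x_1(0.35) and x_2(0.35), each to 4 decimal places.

-3.0563, -1.8315

Euler on (x_1,x_2): x_1_{n+1} = x_1_n + h·x_1', x_2_{n+1} = x_2_n + h·x_2'.
0.000000: (-1.900000, -1.100000); f=(-3.303600, -2.090000) → (-3.056260, -1.831500)
(x_1(0.35), x_2(0.35)) ≈ (-3.0563, -1.8315)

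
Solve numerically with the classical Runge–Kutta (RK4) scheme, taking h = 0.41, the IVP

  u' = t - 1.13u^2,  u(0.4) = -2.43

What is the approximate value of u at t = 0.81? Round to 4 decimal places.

RK4: k1 = f(t_n, u_n); k2 = f(t_n + h/2, u_n + (h/2)·k1); k3 = f(t_n + h/2, u_n + (h/2)·k2); k4 = f(t_n + h, u_n + h·k3); u_{n+1} = u_n + (h/6)·(k1 + 2k2 + 2k3 + k4).
t=0.400000, u=-2.430000:
  k1 = f(0.400000, -2.430000) = -6.272537
  k2 = f(0.605000, -3.715870) = -14.997690
  k3 = f(0.605000, -5.504527) = -33.633788
  k4 = f(0.810000, -16.219853) = -296.474500
  u ← -2.430000 + (0.41/6)·(k1 + 2k2 + 2k3 + k4) = -29.764016
u(0.81) ≈ -29.7640

-29.7640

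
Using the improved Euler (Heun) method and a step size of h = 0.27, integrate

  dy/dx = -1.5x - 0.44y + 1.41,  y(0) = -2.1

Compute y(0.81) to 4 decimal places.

-0.9565

Heun: k1 = f(x_n, y_n); k2 = f(x_n + h, y_n + h·k1); y_{n+1} = y_n + (h/2)·(k1 + k2).
x=0.000000, y=-2.100000:
  k1 = f(0.000000, -2.100000) = 2.334000
  k2 = f(0.270000, -1.469820) = 1.651721
  y ← -2.100000 + (0.27/2)·(2.334000 + 1.651721) = -1.561928
x=0.270000, y=-1.561928:
  k1 = f(0.270000, -1.561928) = 1.692248
  k2 = f(0.540000, -1.105021) = 1.086209
  y ← -1.561928 + (0.27/2)·(1.692248 + 1.086209) = -1.186836
x=0.540000, y=-1.186836:
  k1 = f(0.540000, -1.186836) = 1.122208
  k2 = f(0.810000, -0.883840) = 0.583890
  y ← -1.186836 + (0.27/2)·(1.122208 + 0.583890) = -0.956513
y(0.81) ≈ -0.9565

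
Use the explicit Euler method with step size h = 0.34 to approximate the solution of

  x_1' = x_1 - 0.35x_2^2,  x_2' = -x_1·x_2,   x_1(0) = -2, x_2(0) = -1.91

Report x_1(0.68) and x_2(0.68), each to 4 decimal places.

Euler on (x_1,x_2): x_1_{n+1} = x_1_n + h·x_1', x_2_{n+1} = x_2_n + h·x_2'.
0.000000: (-2.000000, -1.910000); f=(-3.276835, -3.820000) → (-3.114124, -3.208800)
0.340000: (-3.114124, -3.208800); f=(-6.717863, -9.992601) → (-5.398197, -6.606284)
(x_1(0.68), x_2(0.68)) ≈ (-5.3982, -6.6063)

-5.3982, -6.6063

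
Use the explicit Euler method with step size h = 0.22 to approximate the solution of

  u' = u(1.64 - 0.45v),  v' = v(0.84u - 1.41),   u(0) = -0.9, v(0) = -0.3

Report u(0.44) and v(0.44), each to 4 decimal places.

-1.7224, -0.0720

Euler on (u,v): u_{n+1} = u_n + h·u', v_{n+1} = v_n + h·v'.
0.000000: (-0.900000, -0.300000); f=(-1.597500, 0.649800) → (-1.251450, -0.157044)
0.220000: (-1.251450, -0.157044); f=(-2.140818, 0.386520) → (-1.722430, -0.072010)
(u(0.44), v(0.44)) ≈ (-1.7224, -0.0720)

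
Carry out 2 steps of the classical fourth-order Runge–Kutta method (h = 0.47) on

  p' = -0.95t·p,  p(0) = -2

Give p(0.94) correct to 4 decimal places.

-1.3144

RK4: k1 = f(t_n, p_n); k2 = f(t_n + h/2, p_n + (h/2)·k1); k3 = f(t_n + h/2, p_n + (h/2)·k2); k4 = f(t_n + h, p_n + h·k3); p_{n+1} = p_n + (h/6)·(k1 + 2k2 + 2k3 + k4).
t=0.000000, p=-2.000000:
  k1 = f(0.000000, -2.000000) = 0.000000
  k2 = f(0.235000, -2.000000) = 0.446500
  k3 = f(0.235000, -1.895072) = 0.423075
  k4 = f(0.470000, -1.801155) = 0.804216
  p ← -2.000000 + (0.47/6)·(k1 + 2k2 + 2k3 + k4) = -1.800770
t=0.470000, p=-1.800770:
  k1 = f(0.470000, -1.800770) = 0.804044
  k2 = f(0.705000, -1.611819) = 1.079516
  k3 = f(0.705000, -1.547083) = 1.036159
  k4 = f(0.940000, -1.313775) = 1.173201
  p ← -1.800770 + (0.47/6)·(k1 + 2k2 + 2k3 + k4) = -1.314430
p(0.94) ≈ -1.3144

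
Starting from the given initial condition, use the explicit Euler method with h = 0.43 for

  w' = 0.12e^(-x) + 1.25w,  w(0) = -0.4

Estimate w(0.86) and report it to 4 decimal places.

-0.8327

Euler: w_{n+1} = w_n + h·f(x_n, w_n).
x=0.000000, w=-0.400000: f=-0.380000 → w ← -0.400000 + 0.43·(-0.380000) = -0.563400
x=0.430000, w=-0.563400: f=-0.626189 → w ← -0.563400 + 0.43·(-0.626189) = -0.832661
w(0.86) ≈ -0.8327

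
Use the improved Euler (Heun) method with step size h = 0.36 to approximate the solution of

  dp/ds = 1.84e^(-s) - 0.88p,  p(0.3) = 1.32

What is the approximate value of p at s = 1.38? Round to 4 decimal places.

Heun: k1 = f(s_n, p_n); k2 = f(s_n + h, p_n + h·k1); p_{n+1} = p_n + (h/2)·(k1 + k2).
s=0.300000, p=1.320000:
  k1 = f(0.300000, 1.320000) = 0.201506
  k2 = f(0.660000, 1.392542) = -0.274430
  p ← 1.320000 + (0.36/2)·(0.201506 + (-0.274430)) = 1.306874
s=0.660000, p=1.306874:
  k1 = f(0.660000, 1.306874) = -0.199042
  k2 = f(1.020000, 1.235218) = -0.423497
  p ← 1.306874 + (0.36/2)·(-0.199042 + (-0.423497)) = 1.194816
s=1.020000, p=1.194816:
  k1 = f(1.020000, 1.194816) = -0.387944
  k2 = f(1.380000, 1.055157) = -0.465633
  p ← 1.194816 + (0.36/2)·(-0.387944 + (-0.465633)) = 1.041173
p(1.38) ≈ 1.0412

1.0412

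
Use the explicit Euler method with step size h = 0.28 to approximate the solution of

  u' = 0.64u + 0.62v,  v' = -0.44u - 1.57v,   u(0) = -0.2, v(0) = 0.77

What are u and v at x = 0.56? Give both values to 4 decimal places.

Euler on (u,v): u_{n+1} = u_n + h·u', v_{n+1} = v_n + h·v'.
0.000000: (-0.200000, 0.770000); f=(0.349400, -1.120900) → (-0.102168, 0.456148)
0.280000: (-0.102168, 0.456148); f=(0.217424, -0.671198) → (-0.041289, 0.268212)
(u(0.56), v(0.56)) ≈ (-0.0413, 0.2682)

-0.0413, 0.2682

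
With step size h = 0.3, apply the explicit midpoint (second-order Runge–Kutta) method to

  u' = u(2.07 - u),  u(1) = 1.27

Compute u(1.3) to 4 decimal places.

Midpoint: k1 = f(s_n, u_n); k2 = f(s_n + h/2, u_n + (h/2)·k1); u_{n+1} = u_n + h·k2.
s=1.000000, u=1.270000:
  k1 = f(1.000000, 1.270000) = 1.016000
  k2 = f(1.150000, 1.422400) = 0.921146
  u ← 1.270000 + 0.3·0.921146 = 1.546344
u(1.3) ≈ 1.5463

1.5463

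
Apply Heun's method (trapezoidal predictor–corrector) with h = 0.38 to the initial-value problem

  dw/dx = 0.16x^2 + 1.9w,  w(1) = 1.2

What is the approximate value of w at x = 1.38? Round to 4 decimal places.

2.4894

Heun: k1 = f(x_n, w_n); k2 = f(x_n + h, w_n + h·k1); w_{n+1} = w_n + (h/2)·(k1 + k2).
x=1.000000, w=1.200000:
  k1 = f(1.000000, 1.200000) = 2.440000
  k2 = f(1.380000, 2.127200) = 4.346384
  w ← 1.200000 + (0.38/2)·(2.440000 + 4.346384) = 2.489413
w(1.38) ≈ 2.4894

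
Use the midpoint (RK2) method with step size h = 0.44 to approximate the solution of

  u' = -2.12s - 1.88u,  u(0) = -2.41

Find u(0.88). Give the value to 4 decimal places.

Midpoint: k1 = f(s_n, u_n); k2 = f(s_n + h/2, u_n + (h/2)·k1); u_{n+1} = u_n + h·k2.
s=0.000000, u=-2.410000:
  k1 = f(0.000000, -2.410000) = 4.530800
  k2 = f(0.220000, -1.413224) = 2.190461
  u ← -2.410000 + 0.44·2.190461 = -1.446197
s=0.440000, u=-1.446197:
  k1 = f(0.440000, -1.446197) = 1.786051
  k2 = f(0.660000, -1.053266) = 0.580940
  u ← -1.446197 + 0.44·0.580940 = -1.190583
u(0.88) ≈ -1.1906

-1.1906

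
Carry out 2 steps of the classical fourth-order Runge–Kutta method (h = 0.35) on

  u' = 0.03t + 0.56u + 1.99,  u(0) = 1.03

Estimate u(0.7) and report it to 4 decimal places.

RK4: k1 = f(t_n, u_n); k2 = f(t_n + h/2, u_n + (h/2)·k1); k3 = f(t_n + h/2, u_n + (h/2)·k2); k4 = f(t_n + h, u_n + h·k3); u_{n+1} = u_n + (h/6)·(k1 + 2k2 + 2k3 + k4).
t=0.000000, u=1.030000:
  k1 = f(0.000000, 1.030000) = 2.566800
  k2 = f(0.175000, 1.479190) = 2.823596
  k3 = f(0.175000, 1.524129) = 2.848762
  k4 = f(0.350000, 2.027067) = 3.135657
  u ← 1.030000 + (0.35/6)·(k1 + 2k2 + 2k3 + k4) = 2.024419
t=0.350000, u=2.024419:
  k1 = f(0.350000, 2.024419) = 3.134174
  k2 = f(0.525000, 2.572899) = 3.446573
  k3 = f(0.525000, 2.627569) = 3.477189
  k4 = f(0.700000, 3.241435) = 3.826203
  u ← 2.024419 + (0.35/6)·(k1 + 2k2 + 2k3 + k4) = 3.238213
u(0.7) ≈ 3.2382

3.2382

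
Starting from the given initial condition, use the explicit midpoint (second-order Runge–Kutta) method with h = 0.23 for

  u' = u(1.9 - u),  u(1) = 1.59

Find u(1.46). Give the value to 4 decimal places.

Midpoint: k1 = f(x_n, u_n); k2 = f(x_n + h/2, u_n + (h/2)·k1); u_{n+1} = u_n + h·k2.
x=1.000000, u=1.590000:
  k1 = f(1.000000, 1.590000) = 0.492900
  k2 = f(1.115000, 1.646683) = 0.417132
  u ← 1.590000 + 0.23·0.417132 = 1.685940
x=1.230000, u=1.685940:
  k1 = f(1.230000, 1.685940) = 0.360892
  k2 = f(1.345000, 1.727443) = 0.298082
  u ← 1.685940 + 0.23·0.298082 = 1.754499
u(1.46) ≈ 1.7545

1.7545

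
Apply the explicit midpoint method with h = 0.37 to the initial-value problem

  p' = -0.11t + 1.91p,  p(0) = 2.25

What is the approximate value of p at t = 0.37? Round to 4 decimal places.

Midpoint: k1 = f(t_n, p_n); k2 = f(t_n + h/2, p_n + (h/2)·k1); p_{n+1} = p_n + h·k2.
t=0.000000, p=2.250000:
  k1 = f(0.000000, 2.250000) = 4.297500
  k2 = f(0.185000, 3.045037) = 5.795672
  p ← 2.250000 + 0.37·5.795672 = 4.394399
p(0.37) ≈ 4.3944

4.3944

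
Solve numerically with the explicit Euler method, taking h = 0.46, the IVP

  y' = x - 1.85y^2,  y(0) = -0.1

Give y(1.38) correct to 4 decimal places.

0.5089

Euler: y_{n+1} = y_n + h·f(x_n, y_n).
x=0.000000, y=-0.100000: f=-0.018500 → y ← -0.100000 + 0.46·(-0.018500) = -0.108510
x=0.460000, y=-0.108510: f=0.438217 → y ← -0.108510 + 0.46·0.438217 = 0.093070
x=0.920000, y=0.093070: f=0.903975 → y ← 0.093070 + 0.46·0.903975 = 0.508899
y(1.38) ≈ 0.5089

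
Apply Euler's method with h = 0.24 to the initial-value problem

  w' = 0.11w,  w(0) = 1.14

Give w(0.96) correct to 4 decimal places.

Euler: w_{n+1} = w_n + h·f(x_n, w_n).
x=0.000000, w=1.140000: f=0.125400 → w ← 1.140000 + 0.24·0.125400 = 1.170096
x=0.240000, w=1.170096: f=0.128711 → w ← 1.170096 + 0.24·0.128711 = 1.200987
x=0.480000, w=1.200987: f=0.132109 → w ← 1.200987 + 0.24·0.132109 = 1.232693
x=0.720000, w=1.232693: f=0.135596 → w ← 1.232693 + 0.24·0.135596 = 1.265236
w(0.96) ≈ 1.2652

1.2652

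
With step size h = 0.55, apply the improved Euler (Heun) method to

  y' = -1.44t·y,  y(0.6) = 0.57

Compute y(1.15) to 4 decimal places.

0.2983

Heun: k1 = f(t_n, y_n); k2 = f(t_n + h, y_n + h·k1); y_{n+1} = y_n + (h/2)·(k1 + k2).
t=0.600000, y=0.570000:
  k1 = f(0.600000, 0.570000) = -0.492480
  k2 = f(1.150000, 0.299136) = -0.495369
  y ← 0.570000 + (0.55/2)·(-0.492480 + (-0.495369)) = 0.298341
y(1.15) ≈ 0.2983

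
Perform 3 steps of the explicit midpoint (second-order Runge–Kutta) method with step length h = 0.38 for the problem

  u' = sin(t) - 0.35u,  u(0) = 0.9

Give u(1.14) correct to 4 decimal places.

Midpoint: k1 = f(t_n, u_n); k2 = f(t_n + h/2, u_n + (h/2)·k1); u_{n+1} = u_n + h·k2.
t=0.000000, u=0.900000:
  k1 = f(0.000000, 0.900000) = -0.315000
  k2 = f(0.190000, 0.840150) = -0.105194
  u ← 0.900000 + 0.38·(-0.105194) = 0.860026
t=0.380000, u=0.860026:
  k1 = f(0.380000, 0.860026) = 0.069911
  k2 = f(0.570000, 0.873310) = 0.233974
  u ← 0.860026 + 0.38·0.233974 = 0.948936
t=0.760000, u=0.948936:
  k1 = f(0.760000, 0.948936) = 0.356794
  k2 = f(0.950000, 1.016727) = 0.457561
  u ← 0.948936 + 0.38·0.457561 = 1.122810
u(1.14) ≈ 1.1228

1.1228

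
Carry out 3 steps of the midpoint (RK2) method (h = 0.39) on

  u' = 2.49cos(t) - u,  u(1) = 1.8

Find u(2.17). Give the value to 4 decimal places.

Midpoint: k1 = f(t_n, u_n); k2 = f(t_n + h/2, u_n + (h/2)·k1); u_{n+1} = u_n + h·k2.
t=1.000000, u=1.800000:
  k1 = f(1.000000, 1.800000) = -0.454647
  k2 = f(1.195000, 1.711344) = -0.797480
  u ← 1.800000 + 0.39·(-0.797480) = 1.488983
t=1.390000, u=1.488983:
  k1 = f(1.390000, 1.488983) = -1.041248
  k2 = f(1.585000, 1.285939) = -1.321305
  u ← 1.488983 + 0.39·(-1.321305) = 0.973674
t=1.780000, u=0.973674:
  k1 = f(1.780000, 0.973674) = -1.490799
  k2 = f(1.975000, 0.682968) = -1.662252
  u ← 0.973674 + 0.39·(-1.662252) = 0.325395
u(2.17) ≈ 0.3254

0.3254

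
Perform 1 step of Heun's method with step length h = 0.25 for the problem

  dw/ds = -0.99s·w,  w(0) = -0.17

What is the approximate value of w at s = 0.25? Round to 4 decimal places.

-0.1647

Heun: k1 = f(s_n, w_n); k2 = f(s_n + h, w_n + h·k1); w_{n+1} = w_n + (h/2)·(k1 + k2).
s=0.000000, w=-0.170000:
  k1 = f(0.000000, -0.170000) = 0.000000
  k2 = f(0.250000, -0.170000) = 0.042075
  w ← -0.170000 + (0.25/2)·(0.000000 + 0.042075) = -0.164741
w(0.25) ≈ -0.1647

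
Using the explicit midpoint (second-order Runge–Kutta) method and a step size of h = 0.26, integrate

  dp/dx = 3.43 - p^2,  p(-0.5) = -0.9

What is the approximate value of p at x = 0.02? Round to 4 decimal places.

0.7694

Midpoint: k1 = f(x_n, p_n); k2 = f(x_n + h/2, p_n + (h/2)·k1); p_{n+1} = p_n + h·k2.
x=-0.500000, p=-0.900000:
  k1 = f(-0.500000, -0.900000) = 2.620000
  k2 = f(-0.370000, -0.559400) = 3.117072
  p ← -0.900000 + 0.26·3.117072 = -0.089561
x=-0.240000, p=-0.089561:
  k1 = f(-0.240000, -0.089561) = 3.421979
  k2 = f(-0.110000, 0.355296) = 3.303765
  p ← -0.089561 + 0.26·3.303765 = 0.769417
p(0.02) ≈ 0.7694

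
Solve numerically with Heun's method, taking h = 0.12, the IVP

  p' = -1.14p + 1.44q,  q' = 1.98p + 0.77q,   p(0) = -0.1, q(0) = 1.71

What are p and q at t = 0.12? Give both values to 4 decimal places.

0.1996, 1.8872

Heun on (p,q): k1 = f(t_n, state_n); k2 = f(t_n + h, state_n + h·k1); state_{n+1} = state_n + (h/2)·(k1 + k2).
0.000000: (-0.100000, 1.710000)
  k1 = (2.576400, 1.118700)
  predictor → (0.209168, 1.844244)
  k2 = (2.417260, 1.834221)
  → (0.199620, 1.887175)
(p(0.12), q(0.12)) ≈ (0.1996, 1.8872)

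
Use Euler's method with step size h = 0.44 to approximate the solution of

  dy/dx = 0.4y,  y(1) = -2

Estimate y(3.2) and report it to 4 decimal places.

Euler: y_{n+1} = y_n + h·f(x_n, y_n).
x=1.000000, y=-2.000000: f=-0.800000 → y ← -2.000000 + 0.44·(-0.800000) = -2.352000
x=1.440000, y=-2.352000: f=-0.940800 → y ← -2.352000 + 0.44·(-0.940800) = -2.765952
x=1.880000, y=-2.765952: f=-1.106381 → y ← -2.765952 + 0.44·(-1.106381) = -3.252760
x=2.320000, y=-3.252760: f=-1.301104 → y ← -3.252760 + 0.44·(-1.301104) = -3.825245
x=2.760000, y=-3.825245: f=-1.530098 → y ← -3.825245 + 0.44·(-1.530098) = -4.498488
y(3.2) ≈ -4.4985

-4.4985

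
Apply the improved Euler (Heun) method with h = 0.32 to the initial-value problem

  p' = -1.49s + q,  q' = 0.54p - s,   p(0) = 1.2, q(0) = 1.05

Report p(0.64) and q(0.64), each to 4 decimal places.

Heun on (p,q): k1 = f(s_n, state_n); k2 = f(s_n + h, state_n + h·k1); state_{n+1} = state_n + (h/2)·(k1 + k2).
0.000000: (1.200000, 1.050000)
  k1 = (1.050000, 0.648000)
  predictor → (1.536000, 1.257360)
  k2 = (0.780560, 0.509440)
  → (1.492890, 1.235190)
0.320000: (1.492890, 1.235190)
  k1 = (0.758390, 0.486160)
  predictor → (1.735575, 1.390762)
  k2 = (0.437162, 0.297210)
  → (1.684178, 1.360530)
(p(0.64), q(0.64)) ≈ (1.6842, 1.3605)

1.6842, 1.3605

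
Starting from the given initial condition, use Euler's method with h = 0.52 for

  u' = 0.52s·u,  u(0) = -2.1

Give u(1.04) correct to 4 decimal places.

Euler: u_{n+1} = u_n + h·f(s_n, u_n).
s=0.000000, u=-2.100000: f=0.000000 → u ← -2.100000 + 0.52·0.000000 = -2.100000
s=0.520000, u=-2.100000: f=-0.567840 → u ← -2.100000 + 0.52·(-0.567840) = -2.395277
u(1.04) ≈ -2.3953

-2.3953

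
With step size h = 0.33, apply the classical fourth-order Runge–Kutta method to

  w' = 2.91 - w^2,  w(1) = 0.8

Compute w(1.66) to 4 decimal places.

RK4: k1 = f(s_n, w_n); k2 = f(s_n + h/2, w_n + (h/2)·k1); k3 = f(s_n + h/2, w_n + (h/2)·k2); k4 = f(s_n + h, w_n + h·k3); w_{n+1} = w_n + (h/6)·(k1 + 2k2 + 2k3 + k4).
s=1.000000, w=0.800000:
  k1 = f(1.000000, 0.800000) = 2.270000
  k2 = f(1.165000, 1.174550) = 1.530432
  k3 = f(1.165000, 1.052521) = 1.802199
  k4 = f(1.330000, 1.394726) = 0.964740
  w ← 0.800000 + (0.33/6)·(k1 + 2k2 + 2k3 + k4) = 1.344500
s=1.330000, w=1.344500:
  k1 = f(1.330000, 1.344500) = 1.102319
  k2 = f(1.495000, 1.526383) = 0.580155
  k3 = f(1.495000, 1.440226) = 0.835750
  k4 = f(1.660000, 1.620298) = 0.284636
  w ← 1.344500 + (0.33/6)·(k1 + 2k2 + 2k3 + k4) = 1.576532
w(1.66) ≈ 1.5765

1.5765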